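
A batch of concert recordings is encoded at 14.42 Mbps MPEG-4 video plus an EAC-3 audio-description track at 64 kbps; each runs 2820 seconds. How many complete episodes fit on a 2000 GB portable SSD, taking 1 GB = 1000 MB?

391

Audio: 64 kbps = 0.064 Mbps.
Total bitrate: 14.484 Mbps.
Per item: 14.484 Mbps × 2820 s = 40,845 Mb = 5,106 MB.
Capacity: 2000 GB = 16,000,000 Mb; 391.73 items → 391 complete.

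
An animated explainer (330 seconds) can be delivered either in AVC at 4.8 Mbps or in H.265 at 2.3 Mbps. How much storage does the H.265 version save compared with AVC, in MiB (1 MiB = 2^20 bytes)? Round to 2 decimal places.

AVC: 4.800 Mbps × 330 s = 1584.0 Mb = 188.828 MiB.
H.265: 2.300 Mbps × 330 s = 759.0 Mb = 90.480 MiB.
Saving: 188.828 − 90.480 = 98.348 MiB.

98.35 MiB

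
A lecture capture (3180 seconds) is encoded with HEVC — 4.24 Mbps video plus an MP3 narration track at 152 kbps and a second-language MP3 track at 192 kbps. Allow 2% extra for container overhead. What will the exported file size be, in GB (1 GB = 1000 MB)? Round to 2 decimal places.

Audio total: 152 + 192 = 344 kbps = 0.344 Mbps.
Total bitrate: 4.24 + 0.344 = 4.584 Mbps.
Stream data: 4.584 Mbps × 3180 s = 14577.1 Mb.
With 2% container overhead: ×1.02.
14,869 Mb ÷ 8 = 1,859 MB → 1.859 GB.

1.86 GB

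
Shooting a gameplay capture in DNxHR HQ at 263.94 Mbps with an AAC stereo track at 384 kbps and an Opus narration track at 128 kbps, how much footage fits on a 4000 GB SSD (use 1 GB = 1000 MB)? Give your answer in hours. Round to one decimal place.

Audio total: 384 + 128 = 512 kbps = 0.512 Mbps.
Total bitrate: 263.94 + 0.512 = 264.452 Mbps.
Capacity: 4000 GB = 32,000,000 Mb.
Recording time: 32,000,000 / 264.452 = 121,005 s ≈ 33.6 hours.

33.6 hours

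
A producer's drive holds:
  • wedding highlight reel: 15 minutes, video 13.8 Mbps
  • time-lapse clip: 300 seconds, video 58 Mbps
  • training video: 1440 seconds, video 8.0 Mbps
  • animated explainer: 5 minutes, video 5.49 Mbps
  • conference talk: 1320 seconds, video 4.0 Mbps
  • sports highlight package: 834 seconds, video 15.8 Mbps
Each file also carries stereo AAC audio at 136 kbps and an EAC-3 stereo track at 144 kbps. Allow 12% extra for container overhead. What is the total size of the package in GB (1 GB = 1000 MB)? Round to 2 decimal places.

Audio total: 136 + 144 = 280 kbps = 0.280 Mbps.
wedding highlight reel: 14.080 Mbps × 900 s × 1.12 = 14192.6 Mb
time-lapse clip: 58.280 Mbps × 300 s × 1.12 = 19582.1 Mb
training video: 8.280 Mbps × 1440 s × 1.12 = 13354.0 Mb
animated explainer: 5.770 Mbps × 300 s × 1.12 = 1938.7 Mb
conference talk: 4.280 Mbps × 1320 s × 1.12 = 6327.6 Mb
sports highlight package: 16.080 Mbps × 834 s × 1.12 = 15020.0 Mb
Total: 70415.0 Mb = 8801.9 MB.
= 8.802 GB.

8.80 GB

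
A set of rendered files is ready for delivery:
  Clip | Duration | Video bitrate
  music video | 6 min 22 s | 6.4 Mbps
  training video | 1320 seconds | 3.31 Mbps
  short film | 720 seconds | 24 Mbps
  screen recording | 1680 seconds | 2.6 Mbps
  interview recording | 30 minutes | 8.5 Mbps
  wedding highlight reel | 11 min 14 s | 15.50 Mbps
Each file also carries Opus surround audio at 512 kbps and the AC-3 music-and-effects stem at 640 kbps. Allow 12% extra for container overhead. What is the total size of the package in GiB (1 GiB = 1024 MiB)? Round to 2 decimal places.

Audio total: 512 + 640 = 1152 kbps = 1.152 Mbps.
music video: 7.552 Mbps × 382 s × 1.12 = 3231.0 Mb
training video: 4.462 Mbps × 1320 s × 1.12 = 6596.6 Mb
short film: 25.152 Mbps × 720 s × 1.12 = 20282.6 Mb
screen recording: 3.752 Mbps × 1680 s × 1.12 = 7059.8 Mb
interview recording: 9.652 Mbps × 1800 s × 1.12 = 19458.4 Mb
wedding highlight reel: 16.652 Mbps × 674 s × 1.12 = 12570.3 Mb
Total: 69198.7 Mb = 8649.8 MB.
= 8.056 GiB.

8.06 GiB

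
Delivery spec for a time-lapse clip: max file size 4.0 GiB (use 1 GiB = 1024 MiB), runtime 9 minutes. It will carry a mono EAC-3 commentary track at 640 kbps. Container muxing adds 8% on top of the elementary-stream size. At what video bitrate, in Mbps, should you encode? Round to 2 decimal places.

Budget: 4.0 GiB = 34359.7 Mb.
Stream payload after overhead: 34359.7 / 1.08 = 31814.6 Mb.
9 min = 540 s
Total bitrate budget: 31814.6 Mb / 540 s = 58.916 Mbps.
Audio: 640 kbps = 0.640 Mbps.
Video: 58.916 − 0.640 = 58.276 Mbps.

58.28 Mbps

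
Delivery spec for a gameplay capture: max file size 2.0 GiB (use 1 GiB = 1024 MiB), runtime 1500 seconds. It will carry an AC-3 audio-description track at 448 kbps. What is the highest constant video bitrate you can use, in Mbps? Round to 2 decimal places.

Budget: 2.0 GiB = 17179.9 Mb.
Total bitrate budget: 17179.9 Mb / 1500 s = 11.453 Mbps.
Audio: 448 kbps = 0.448 Mbps.
Video: 11.453 − 0.448 = 11.005 Mbps.

11.01 Mbps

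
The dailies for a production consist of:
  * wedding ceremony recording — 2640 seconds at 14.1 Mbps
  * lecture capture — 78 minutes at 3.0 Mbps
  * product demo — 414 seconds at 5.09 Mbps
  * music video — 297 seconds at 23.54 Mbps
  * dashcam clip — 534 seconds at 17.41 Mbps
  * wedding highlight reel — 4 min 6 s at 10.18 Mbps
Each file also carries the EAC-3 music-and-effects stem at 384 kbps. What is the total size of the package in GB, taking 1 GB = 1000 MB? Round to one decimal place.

Audio: 384 kbps = 0.384 Mbps.
wedding ceremony recording: 14.484 Mbps × 2640 s = 38237.8 Mb
lecture capture: 3.384 Mbps × 4680 s = 15837.1 Mb
product demo: 5.474 Mbps × 414 s = 2266.2 Mb
music video: 23.924 Mbps × 297 s = 7105.4 Mb
dashcam clip: 17.794 Mbps × 534 s = 9502.0 Mb
wedding highlight reel: 10.564 Mbps × 246 s = 2598.7 Mb
Total: 75547.3 Mb = 9443.4 MB.
= 9.443 GB.

9.4 GB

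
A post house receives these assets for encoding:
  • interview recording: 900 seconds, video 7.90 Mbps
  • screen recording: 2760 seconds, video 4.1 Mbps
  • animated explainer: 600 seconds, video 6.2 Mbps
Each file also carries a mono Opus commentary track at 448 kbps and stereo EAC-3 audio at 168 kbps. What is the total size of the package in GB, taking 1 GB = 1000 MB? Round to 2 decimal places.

Audio total: 448 + 168 = 616 kbps = 0.616 Mbps.
interview recording: 8.516 Mbps × 900 s = 7664.4 Mb
screen recording: 4.716 Mbps × 2760 s = 13016.2 Mb
animated explainer: 6.816 Mbps × 600 s = 4089.6 Mb
Total: 24770.2 Mb = 3096.3 MB.
= 3.096 GB.

3.10 GB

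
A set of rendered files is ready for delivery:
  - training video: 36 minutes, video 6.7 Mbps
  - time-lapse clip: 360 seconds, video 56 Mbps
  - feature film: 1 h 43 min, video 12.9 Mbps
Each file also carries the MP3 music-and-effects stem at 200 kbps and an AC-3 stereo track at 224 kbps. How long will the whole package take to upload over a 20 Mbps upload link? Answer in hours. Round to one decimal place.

1.6 hours

Audio total: 200 + 224 = 424 kbps = 0.424 Mbps.
training video: 7.124 Mbps × 2160 s = 15387.8 Mb
time-lapse clip: 56.424 Mbps × 360 s = 20312.6 Mb
feature film: 13.324 Mbps × 6180 s = 82342.3 Mb
Total: 118042.8 Mb = 14755.4 MB.
At 20 Mbps: 118042.8 / 20 = 5902 s ≈ 1.64 hours.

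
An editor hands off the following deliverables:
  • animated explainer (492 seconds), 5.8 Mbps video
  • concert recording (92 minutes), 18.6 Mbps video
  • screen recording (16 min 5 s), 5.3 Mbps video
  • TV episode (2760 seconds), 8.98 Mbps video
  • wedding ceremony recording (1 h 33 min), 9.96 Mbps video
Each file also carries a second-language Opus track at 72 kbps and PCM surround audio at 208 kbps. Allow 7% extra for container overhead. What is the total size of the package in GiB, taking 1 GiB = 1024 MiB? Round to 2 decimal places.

Audio total: 72 + 208 = 280 kbps = 0.280 Mbps.
animated explainer: 6.080 Mbps × 492 s × 1.07 = 3200.8 Mb
concert recording: 18.880 Mbps × 5520 s × 1.07 = 111512.8 Mb
screen recording: 5.580 Mbps × 965 s × 1.07 = 5761.6 Mb
TV episode: 9.260 Mbps × 2760 s × 1.07 = 27346.6 Mb
wedding ceremony recording: 10.240 Mbps × 5580 s × 1.07 = 61138.9 Mb
Total: 208960.8 Mb = 26120.1 MB.
= 24.33 GiB.

24.33 GiB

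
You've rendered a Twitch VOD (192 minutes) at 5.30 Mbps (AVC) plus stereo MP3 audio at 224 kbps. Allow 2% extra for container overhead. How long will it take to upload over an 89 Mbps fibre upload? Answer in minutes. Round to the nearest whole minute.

192 min = 11520 s
Audio: 224 kbps = 0.224 Mbps.
Total bitrate: 5.524 Mbps.
File: 5.524 Mbps × 11520 s = 63636.5 Mb.
With 2% container overhead: ×1.02. → 64909.2 Mb.
At 89 Mbps: 64909.2 / 89 = 729.3 s ≈ 12.2 minutes.

12 minutes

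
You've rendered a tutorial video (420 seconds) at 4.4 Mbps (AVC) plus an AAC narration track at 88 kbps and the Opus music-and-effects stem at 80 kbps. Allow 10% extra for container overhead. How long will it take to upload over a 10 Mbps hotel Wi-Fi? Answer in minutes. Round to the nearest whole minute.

Audio total: 88 + 80 = 168 kbps = 0.168 Mbps.
Total bitrate: 4.568 Mbps.
File: 4.568 Mbps × 420 s = 1918.6 Mb.
With 10% container overhead: ×1.10. → 2110.4 Mb.
At 10 Mbps: 2110.4 / 10 = 211.0 s ≈ 3.52 minutes.

4 minutes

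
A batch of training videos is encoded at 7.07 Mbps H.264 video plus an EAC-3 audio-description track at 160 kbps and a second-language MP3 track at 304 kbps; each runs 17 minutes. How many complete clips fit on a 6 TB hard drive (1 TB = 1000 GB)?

6246

17 min = 1020 s
Audio total: 160 + 304 = 464 kbps = 0.464 Mbps.
Total bitrate: 7.534 Mbps.
Per item: 7.534 Mbps × 1020 s = 7,685 Mb = 960.6 MB.
Capacity: 6 TB = 48,000,000 Mb; 6246.19 items → 6246 complete.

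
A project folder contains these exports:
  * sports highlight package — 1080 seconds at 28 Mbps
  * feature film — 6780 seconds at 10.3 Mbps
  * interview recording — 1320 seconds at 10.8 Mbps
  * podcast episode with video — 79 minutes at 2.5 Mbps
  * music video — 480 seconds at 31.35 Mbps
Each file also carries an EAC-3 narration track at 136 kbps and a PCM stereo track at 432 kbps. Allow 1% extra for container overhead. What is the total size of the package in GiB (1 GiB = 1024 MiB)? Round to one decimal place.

17.6 GiB

Audio total: 136 + 432 = 568 kbps = 0.568 Mbps.
sports highlight package: 28.568 Mbps × 1080 s × 1.01 = 31162.0 Mb
feature film: 10.868 Mbps × 6780 s × 1.01 = 74421.9 Mb
interview recording: 11.368 Mbps × 1320 s × 1.01 = 15155.8 Mb
podcast episode with video: 3.068 Mbps × 4740 s × 1.01 = 14687.7 Mb
music video: 31.918 Mbps × 480 s × 1.01 = 15473.8 Mb
Total: 150901.3 Mb = 18862.7 MB.
= 17.57 GiB.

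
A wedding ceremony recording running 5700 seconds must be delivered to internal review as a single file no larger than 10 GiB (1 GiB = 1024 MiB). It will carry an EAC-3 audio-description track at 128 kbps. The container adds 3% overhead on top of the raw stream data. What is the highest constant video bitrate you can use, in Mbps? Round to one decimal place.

Budget: 10 GiB = 85899.3 Mb.
Stream payload after overhead: 85899.3 / 1.03 = 83397.4 Mb.
Total bitrate budget: 83397.4 Mb / 5700 s = 14.631 Mbps.
Audio: 128 kbps = 0.128 Mbps.
Video: 14.631 − 0.128 = 14.503 Mbps.

14.5 Mbps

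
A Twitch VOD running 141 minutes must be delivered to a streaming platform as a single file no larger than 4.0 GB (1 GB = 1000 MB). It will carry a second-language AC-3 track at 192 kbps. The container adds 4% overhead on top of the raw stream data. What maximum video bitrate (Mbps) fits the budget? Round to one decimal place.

Budget: 4.0 GB = 32000.0 Mb.
Stream payload after overhead: 32000.0 / 1.04 = 30769.2 Mb.
141 min = 8460 s
Total bitrate budget: 30769.2 Mb / 8460 s = 3.637 Mbps.
Audio: 192 kbps = 0.192 Mbps.
Video: 3.637 − 0.192 = 3.445 Mbps.

3.4 Mbps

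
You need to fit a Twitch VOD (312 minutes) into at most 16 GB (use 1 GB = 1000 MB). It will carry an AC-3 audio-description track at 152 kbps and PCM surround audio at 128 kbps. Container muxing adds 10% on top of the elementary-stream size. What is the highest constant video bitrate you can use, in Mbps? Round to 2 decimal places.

5.94 Mbps

Budget: 16 GB = 128000.0 Mb.
Stream payload after overhead: 128000.0 / 1.10 = 116363.6 Mb.
312 min = 18720 s
Total bitrate budget: 116363.6 Mb / 18720 s = 6.216 Mbps.
Audio total: 152 + 128 = 280 kbps = 0.280 Mbps.
Video: 6.216 − 0.280 = 5.936 Mbps.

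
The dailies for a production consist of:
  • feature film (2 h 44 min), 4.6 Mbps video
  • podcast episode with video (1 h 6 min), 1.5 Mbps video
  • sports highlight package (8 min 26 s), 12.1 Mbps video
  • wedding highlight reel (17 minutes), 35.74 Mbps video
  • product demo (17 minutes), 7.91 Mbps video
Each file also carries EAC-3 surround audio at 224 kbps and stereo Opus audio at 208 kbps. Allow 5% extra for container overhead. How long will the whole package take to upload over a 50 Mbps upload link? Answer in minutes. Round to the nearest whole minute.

38 minutes

Audio total: 224 + 208 = 432 kbps = 0.432 Mbps.
feature film: 5.032 Mbps × 9840 s × 1.05 = 51990.6 Mb
podcast episode with video: 1.932 Mbps × 3960 s × 1.05 = 8033.3 Mb
sports highlight package: 12.532 Mbps × 506 s × 1.05 = 6658.3 Mb
wedding highlight reel: 36.172 Mbps × 1020 s × 1.05 = 38740.2 Mb
product demo: 8.342 Mbps × 1020 s × 1.05 = 8934.3 Mb
Total: 114356.6 Mb = 14294.6 MB.
At 50 Mbps: 114356.6 / 50 = 2287 s ≈ 38.1 minutes.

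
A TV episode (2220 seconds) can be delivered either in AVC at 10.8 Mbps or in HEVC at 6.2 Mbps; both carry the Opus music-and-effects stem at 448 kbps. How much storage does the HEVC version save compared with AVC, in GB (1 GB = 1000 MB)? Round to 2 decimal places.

1.28 GB

Audio: 448 kbps = 0.448 Mbps.
AVC: 11.248 Mbps × 2220 s = 24970.6 Mb = 3.121 GB.
HEVC: 6.648 Mbps × 2220 s = 14758.6 Mb = 1.845 GB.
Saving: 3.121 − 1.845 = 1.276 GB.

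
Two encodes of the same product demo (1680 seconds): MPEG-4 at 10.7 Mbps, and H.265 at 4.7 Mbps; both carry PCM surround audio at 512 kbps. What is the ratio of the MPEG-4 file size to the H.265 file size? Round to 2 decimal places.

2.15

Audio: 512 kbps = 0.512 Mbps.
MPEG-4: 11.212 Mbps × 1680 s = 18836.2 Mb = 2.355 GB.
H.265: 5.212 Mbps × 1680 s = 8756.2 Mb = 1.095 GB.
Ratio: 2.355 / 1.095 = 2.151.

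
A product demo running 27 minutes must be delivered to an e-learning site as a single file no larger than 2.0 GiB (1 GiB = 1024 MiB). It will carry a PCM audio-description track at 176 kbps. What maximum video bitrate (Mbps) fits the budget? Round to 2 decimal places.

Budget: 2.0 GiB = 17179.9 Mb.
27 min = 1620 s
Total bitrate budget: 17179.9 Mb / 1620 s = 10.605 Mbps.
Audio: 176 kbps = 0.176 Mbps.
Video: 10.605 − 0.176 = 10.429 Mbps.

10.43 Mbps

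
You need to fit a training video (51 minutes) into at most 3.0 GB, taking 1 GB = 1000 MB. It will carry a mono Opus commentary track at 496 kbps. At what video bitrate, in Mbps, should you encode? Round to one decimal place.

Budget: 3.0 GB = 24000.0 Mb.
51 min = 3060 s
Total bitrate budget: 24000.0 Mb / 3060 s = 7.843 Mbps.
Audio: 496 kbps = 0.496 Mbps.
Video: 7.843 − 0.496 = 7.347 Mbps.

7.3 Mbps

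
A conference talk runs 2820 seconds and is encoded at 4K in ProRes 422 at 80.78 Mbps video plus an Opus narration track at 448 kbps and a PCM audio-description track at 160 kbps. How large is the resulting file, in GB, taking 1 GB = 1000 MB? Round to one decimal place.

Audio total: 448 + 160 = 608 kbps = 0.608 Mbps.
Total bitrate: 80.78 + 0.608 = 81.388 Mbps.
Stream data: 81.388 Mbps × 2820 s = 229514.2 Mb.
229,514 Mb ÷ 8 = 28,689 MB → 28.69 GB.

28.7 GB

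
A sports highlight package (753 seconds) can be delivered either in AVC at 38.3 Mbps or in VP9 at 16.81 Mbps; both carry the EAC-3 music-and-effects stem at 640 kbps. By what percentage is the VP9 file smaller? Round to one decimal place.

55.2%

Audio: 640 kbps = 0.640 Mbps.
AVC: 38.940 Mbps × 753 s = 29321.8 Mb = 3.665 GB.
VP9: 17.450 Mbps × 753 s = 13139.9 Mb = 1.642 GB.
Reduction: (1 − 1.642/3.665) × 100 = 55.19%.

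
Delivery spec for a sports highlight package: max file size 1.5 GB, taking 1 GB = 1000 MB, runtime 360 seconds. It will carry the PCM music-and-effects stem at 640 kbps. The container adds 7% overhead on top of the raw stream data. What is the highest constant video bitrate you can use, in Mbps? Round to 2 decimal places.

Budget: 1.5 GB = 12000.0 Mb.
Stream payload after overhead: 12000.0 / 1.07 = 11215.0 Mb.
Total bitrate budget: 11215.0 Mb / 360 s = 31.153 Mbps.
Audio: 640 kbps = 0.640 Mbps.
Video: 31.153 − 0.640 = 30.513 Mbps.

30.51 Mbps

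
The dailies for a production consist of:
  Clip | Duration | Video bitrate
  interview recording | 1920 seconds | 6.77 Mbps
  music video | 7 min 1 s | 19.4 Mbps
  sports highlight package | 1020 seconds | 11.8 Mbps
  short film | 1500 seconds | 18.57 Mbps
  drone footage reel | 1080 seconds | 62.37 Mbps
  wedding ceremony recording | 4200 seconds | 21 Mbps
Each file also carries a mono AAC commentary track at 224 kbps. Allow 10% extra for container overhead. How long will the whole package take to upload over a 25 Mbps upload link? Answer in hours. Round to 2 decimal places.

2.68 hours

Audio: 224 kbps = 0.224 Mbps.
interview recording: 6.994 Mbps × 1920 s × 1.10 = 14771.3 Mb
music video: 19.624 Mbps × 421 s × 1.10 = 9087.9 Mb
sports highlight package: 12.024 Mbps × 1020 s × 1.10 = 13490.9 Mb
short film: 18.794 Mbps × 1500 s × 1.10 = 31010.1 Mb
drone footage reel: 62.594 Mbps × 1080 s × 1.10 = 74361.7 Mb
wedding ceremony recording: 21.224 Mbps × 4200 s × 1.10 = 98054.9 Mb
Total: 240776.8 Mb = 30097.1 MB.
At 25 Mbps: 240776.8 / 25 = 9631 s ≈ 2.68 hours.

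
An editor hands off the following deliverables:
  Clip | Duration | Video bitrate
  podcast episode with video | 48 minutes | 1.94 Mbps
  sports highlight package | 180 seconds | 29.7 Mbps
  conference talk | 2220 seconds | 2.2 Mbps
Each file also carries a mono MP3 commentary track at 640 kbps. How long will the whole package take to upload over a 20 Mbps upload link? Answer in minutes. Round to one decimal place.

Audio: 640 kbps = 0.640 Mbps.
podcast episode with video: 2.580 Mbps × 2880 s = 7430.4 Mb
sports highlight package: 30.340 Mbps × 180 s = 5461.2 Mb
conference talk: 2.840 Mbps × 2220 s = 6304.8 Mb
Total: 19196.4 Mb = 2399.6 MB.
At 20 Mbps: 19196.4 / 20 = 960 s ≈ 16 minutes.

16.0 minutes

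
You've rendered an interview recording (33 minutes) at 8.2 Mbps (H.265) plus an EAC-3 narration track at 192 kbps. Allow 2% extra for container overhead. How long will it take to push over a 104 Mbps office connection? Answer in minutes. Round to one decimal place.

2.7 minutes

33 min = 1980 s
Audio: 192 kbps = 0.192 Mbps.
Total bitrate: 8.392 Mbps.
File: 8.392 Mbps × 1980 s = 16616.2 Mb.
With 2% container overhead: ×1.02. → 16948.5 Mb.
At 104 Mbps: 16948.5 / 104 = 163.0 s ≈ 2.72 minutes.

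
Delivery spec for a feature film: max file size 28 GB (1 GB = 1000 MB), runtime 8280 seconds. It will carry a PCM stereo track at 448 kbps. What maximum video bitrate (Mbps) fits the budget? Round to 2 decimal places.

26.61 Mbps

Budget: 28 GB = 224000.0 Mb.
Total bitrate budget: 224000.0 Mb / 8280 s = 27.053 Mbps.
Audio: 448 kbps = 0.448 Mbps.
Video: 27.053 − 0.448 = 26.605 Mbps.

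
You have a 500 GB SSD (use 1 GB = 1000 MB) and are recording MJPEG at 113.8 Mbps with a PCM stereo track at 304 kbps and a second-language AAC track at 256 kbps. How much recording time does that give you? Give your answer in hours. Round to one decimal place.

Audio total: 304 + 256 = 560 kbps = 0.560 Mbps.
Total bitrate: 113.8 + 0.560 = 114.360 Mbps.
Capacity: 500 GB = 4,000,000 Mb.
Recording time: 4,000,000 / 114.360 = 34,977 s ≈ 9.72 hours.

9.7 hours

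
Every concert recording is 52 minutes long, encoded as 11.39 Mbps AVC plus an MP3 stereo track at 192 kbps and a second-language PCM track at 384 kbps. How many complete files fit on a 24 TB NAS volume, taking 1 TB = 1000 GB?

52 min = 3120 s
Audio total: 192 + 384 = 576 kbps = 0.576 Mbps.
Total bitrate: 11.966 Mbps.
Per item: 11.966 Mbps × 3120 s = 37,334 Mb = 4,667 MB.
Capacity: 24 TB = 192,000,000 Mb; 5142.78 items → 5142 complete.

5142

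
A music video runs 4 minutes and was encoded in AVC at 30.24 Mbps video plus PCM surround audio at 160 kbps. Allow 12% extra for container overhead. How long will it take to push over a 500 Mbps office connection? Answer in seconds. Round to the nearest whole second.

4 min = 240 s
Audio: 160 kbps = 0.160 Mbps.
Total bitrate: 30.400 Mbps.
File: 30.400 Mbps × 240 s = 7296.0 Mb.
With 12% container overhead: ×1.12. → 8171.5 Mb.
At 500 Mbps: 8171.5 / 500 = 16.3 s ≈ 16.3 seconds.

16 seconds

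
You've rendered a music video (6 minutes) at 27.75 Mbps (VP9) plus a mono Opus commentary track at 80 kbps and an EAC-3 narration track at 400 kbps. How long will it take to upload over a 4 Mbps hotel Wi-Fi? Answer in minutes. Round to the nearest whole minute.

6 min = 360 s
Audio total: 80 + 400 = 480 kbps = 0.480 Mbps.
Total bitrate: 28.230 Mbps.
File: 28.230 Mbps × 360 s = 10162.8 Mb.
At 4 Mbps: 10162.8 / 4 = 2540.7 s ≈ 42.3 minutes.

42 minutes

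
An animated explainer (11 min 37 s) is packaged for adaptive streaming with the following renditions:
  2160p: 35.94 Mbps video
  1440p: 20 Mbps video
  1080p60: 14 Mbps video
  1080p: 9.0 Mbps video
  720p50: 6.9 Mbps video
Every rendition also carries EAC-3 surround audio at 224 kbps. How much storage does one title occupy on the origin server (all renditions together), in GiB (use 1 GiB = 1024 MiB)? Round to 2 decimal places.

7.06 GiB

11 min 37 s = 697 s
Audio: 224 kbps = 0.224 Mbps.
Sum of rendition bitrates: (35.94+0.224) + (20+0.224) + (14+0.224) + (9.0+0.224) + (6.9+0.224) = 86.960 Mbps.
× 697 s = 60,611 Mb = 7,576 MB = 7.056 GiB.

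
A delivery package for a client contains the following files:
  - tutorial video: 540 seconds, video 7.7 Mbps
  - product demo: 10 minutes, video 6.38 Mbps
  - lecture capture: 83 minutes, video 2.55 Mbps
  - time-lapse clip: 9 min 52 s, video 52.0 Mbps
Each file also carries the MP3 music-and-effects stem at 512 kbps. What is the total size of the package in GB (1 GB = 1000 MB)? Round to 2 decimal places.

6.86 GB

Audio: 512 kbps = 0.512 Mbps.
tutorial video: 8.212 Mbps × 540 s = 4434.5 Mb
product demo: 6.892 Mbps × 600 s = 4135.2 Mb
lecture capture: 3.062 Mbps × 4980 s = 15248.8 Mb
time-lapse clip: 52.512 Mbps × 592 s = 31087.1 Mb
Total: 54905.5 Mb = 6863.2 MB.
= 6.863 GB.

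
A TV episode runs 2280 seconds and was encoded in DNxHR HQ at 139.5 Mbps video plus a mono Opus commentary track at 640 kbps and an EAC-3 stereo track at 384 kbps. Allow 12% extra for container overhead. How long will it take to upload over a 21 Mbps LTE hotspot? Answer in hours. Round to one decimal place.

Audio total: 640 + 384 = 1024 kbps = 1.024 Mbps.
Total bitrate: 140.524 Mbps.
File: 140.524 Mbps × 2280 s = 320394.7 Mb.
With 12% container overhead: ×1.12. → 358842.1 Mb.
At 21 Mbps: 358842.1 / 21 = 17087.7 s ≈ 4.75 hours.

4.7 hours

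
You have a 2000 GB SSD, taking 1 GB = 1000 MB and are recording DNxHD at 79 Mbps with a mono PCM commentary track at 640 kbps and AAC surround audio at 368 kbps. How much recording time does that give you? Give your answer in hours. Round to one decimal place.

55.6 hours

Audio total: 640 + 368 = 1008 kbps = 1.008 Mbps.
Total bitrate: 79 + 1.008 = 80.008 Mbps.
Capacity: 2000 GB = 16,000,000 Mb.
Recording time: 16,000,000 / 80.008 = 199,980 s ≈ 55.6 hours.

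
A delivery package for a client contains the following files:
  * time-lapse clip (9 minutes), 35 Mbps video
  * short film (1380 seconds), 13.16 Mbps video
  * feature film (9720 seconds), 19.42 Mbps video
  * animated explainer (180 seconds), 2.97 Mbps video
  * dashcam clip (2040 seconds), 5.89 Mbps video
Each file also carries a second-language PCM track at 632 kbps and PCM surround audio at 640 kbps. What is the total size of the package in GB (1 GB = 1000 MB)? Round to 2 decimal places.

32.00 GB

Audio total: 632 + 640 = 1272 kbps = 1.272 Mbps.
time-lapse clip: 36.272 Mbps × 540 s = 19586.9 Mb
short film: 14.432 Mbps × 1380 s = 19916.2 Mb
feature film: 20.692 Mbps × 9720 s = 201126.2 Mb
animated explainer: 4.242 Mbps × 180 s = 763.6 Mb
dashcam clip: 7.162 Mbps × 2040 s = 14610.5 Mb
Total: 256003.3 Mb = 32000.4 MB.
= 32.00 GB.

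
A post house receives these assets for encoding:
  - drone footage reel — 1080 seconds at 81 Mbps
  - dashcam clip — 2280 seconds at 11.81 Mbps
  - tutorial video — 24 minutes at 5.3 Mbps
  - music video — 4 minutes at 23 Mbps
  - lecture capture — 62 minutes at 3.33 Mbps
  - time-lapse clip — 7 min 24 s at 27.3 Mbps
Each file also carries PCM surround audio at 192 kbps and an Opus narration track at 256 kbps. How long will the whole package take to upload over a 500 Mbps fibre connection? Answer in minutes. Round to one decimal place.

Audio total: 192 + 256 = 448 kbps = 0.448 Mbps.
drone footage reel: 81.448 Mbps × 1080 s = 87963.8 Mb
dashcam clip: 12.258 Mbps × 2280 s = 27948.2 Mb
tutorial video: 5.748 Mbps × 1440 s = 8277.1 Mb
music video: 23.448 Mbps × 240 s = 5627.5 Mb
lecture capture: 3.778 Mbps × 3720 s = 14054.2 Mb
time-lapse clip: 27.748 Mbps × 444 s = 12320.1 Mb
Total: 156191.0 Mb = 19523.9 MB.
At 500 Mbps: 156191.0 / 500 = 312 s ≈ 5.21 minutes.

5.2 minutes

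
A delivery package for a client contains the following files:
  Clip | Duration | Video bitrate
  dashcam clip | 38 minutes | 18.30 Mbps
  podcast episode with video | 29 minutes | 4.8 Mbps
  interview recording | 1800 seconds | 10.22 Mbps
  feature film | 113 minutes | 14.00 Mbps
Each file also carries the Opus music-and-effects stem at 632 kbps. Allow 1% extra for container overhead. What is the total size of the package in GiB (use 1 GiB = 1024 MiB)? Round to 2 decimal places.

20.15 GiB

Audio: 632 kbps = 0.632 Mbps.
dashcam clip: 18.932 Mbps × 2280 s × 1.01 = 43596.6 Mb
podcast episode with video: 5.432 Mbps × 1740 s × 1.01 = 9546.2 Mb
interview recording: 10.852 Mbps × 1800 s × 1.01 = 19728.9 Mb
feature film: 14.632 Mbps × 6780 s × 1.01 = 100197.0 Mb
Total: 173068.8 Mb = 21633.6 MB.
= 20.15 GiB.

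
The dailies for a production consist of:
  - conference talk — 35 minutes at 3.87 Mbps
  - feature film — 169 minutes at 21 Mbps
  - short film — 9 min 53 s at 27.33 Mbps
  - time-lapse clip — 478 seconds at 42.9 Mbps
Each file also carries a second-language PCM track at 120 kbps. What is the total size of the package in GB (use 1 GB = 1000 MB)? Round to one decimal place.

32.4 GB

Audio: 120 kbps = 0.120 Mbps.
conference talk: 3.990 Mbps × 2100 s = 8379.0 Mb
feature film: 21.120 Mbps × 10140 s = 214156.8 Mb
short film: 27.450 Mbps × 593 s = 16277.9 Mb
time-lapse clip: 43.020 Mbps × 478 s = 20563.6 Mb
Total: 259377.2 Mb = 32422.2 MB.
= 32.42 GB.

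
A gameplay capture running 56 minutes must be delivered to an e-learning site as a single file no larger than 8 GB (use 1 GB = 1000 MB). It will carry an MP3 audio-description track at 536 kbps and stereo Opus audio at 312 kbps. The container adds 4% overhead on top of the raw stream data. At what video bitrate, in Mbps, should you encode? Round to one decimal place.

Budget: 8 GB = 64000.0 Mb.
Stream payload after overhead: 64000.0 / 1.04 = 61538.5 Mb.
56 min = 3360 s
Total bitrate budget: 61538.5 Mb / 3360 s = 18.315 Mbps.
Audio total: 536 + 312 = 848 kbps = 0.848 Mbps.
Video: 18.315 − 0.848 = 17.467 Mbps.

17.5 Mbps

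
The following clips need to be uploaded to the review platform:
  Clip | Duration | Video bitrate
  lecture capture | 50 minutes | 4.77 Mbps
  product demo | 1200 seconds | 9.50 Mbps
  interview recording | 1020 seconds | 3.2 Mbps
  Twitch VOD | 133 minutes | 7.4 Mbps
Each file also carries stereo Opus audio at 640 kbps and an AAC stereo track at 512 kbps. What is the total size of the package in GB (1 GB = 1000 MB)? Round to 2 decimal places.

12.90 GB

Audio total: 640 + 512 = 1152 kbps = 1.152 Mbps.
lecture capture: 5.922 Mbps × 3000 s = 17766.0 Mb
product demo: 10.652 Mbps × 1200 s = 12782.4 Mb
interview recording: 4.352 Mbps × 1020 s = 4439.0 Mb
Twitch VOD: 8.552 Mbps × 7980 s = 68245.0 Mb
Total: 103232.4 Mb = 12904.0 MB.
= 12.90 GB.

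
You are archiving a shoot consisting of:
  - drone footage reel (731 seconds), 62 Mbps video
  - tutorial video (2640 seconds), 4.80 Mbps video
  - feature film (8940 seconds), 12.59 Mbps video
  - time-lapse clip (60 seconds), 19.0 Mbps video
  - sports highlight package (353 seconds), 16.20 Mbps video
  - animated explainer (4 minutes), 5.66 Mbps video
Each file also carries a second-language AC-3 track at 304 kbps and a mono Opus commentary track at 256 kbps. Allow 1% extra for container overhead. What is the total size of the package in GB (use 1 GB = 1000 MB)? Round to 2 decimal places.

Audio total: 304 + 256 = 560 kbps = 0.560 Mbps.
drone footage reel: 62.560 Mbps × 731 s × 1.01 = 46188.7 Mb
tutorial video: 5.360 Mbps × 2640 s × 1.01 = 14291.9 Mb
feature film: 13.150 Mbps × 8940 s × 1.01 = 118736.6 Mb
time-lapse clip: 19.560 Mbps × 60 s × 1.01 = 1185.3 Mb
sports highlight package: 16.760 Mbps × 353 s × 1.01 = 5975.4 Mb
animated explainer: 6.220 Mbps × 240 s × 1.01 = 1507.7 Mb
Total: 187885.7 Mb = 23485.7 MB.
= 23.49 GB.

23.49 GB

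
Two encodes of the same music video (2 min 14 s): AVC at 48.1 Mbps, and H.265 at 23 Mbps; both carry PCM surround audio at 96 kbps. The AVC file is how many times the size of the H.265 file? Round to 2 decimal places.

2 min 14 s = 134 s
Audio: 96 kbps = 0.096 Mbps.
AVC: 48.196 Mbps × 134 s = 6458.3 Mb = 0.807 GB.
H.265: 23.096 Mbps × 134 s = 3094.9 Mb = 0.387 GB.
Ratio: 0.807 / 0.387 = 2.087.

2.09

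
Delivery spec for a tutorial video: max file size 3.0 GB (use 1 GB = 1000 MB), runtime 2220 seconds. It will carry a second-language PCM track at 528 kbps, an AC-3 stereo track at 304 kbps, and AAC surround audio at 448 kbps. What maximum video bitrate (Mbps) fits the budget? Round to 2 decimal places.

Budget: 3.0 GB = 24000.0 Mb.
Total bitrate budget: 24000.0 Mb / 2220 s = 10.811 Mbps.
Audio total: 528 + 304 + 448 = 1280 kbps = 1.280 Mbps.
Video: 10.811 − 1.280 = 9.531 Mbps.

9.53 Mbps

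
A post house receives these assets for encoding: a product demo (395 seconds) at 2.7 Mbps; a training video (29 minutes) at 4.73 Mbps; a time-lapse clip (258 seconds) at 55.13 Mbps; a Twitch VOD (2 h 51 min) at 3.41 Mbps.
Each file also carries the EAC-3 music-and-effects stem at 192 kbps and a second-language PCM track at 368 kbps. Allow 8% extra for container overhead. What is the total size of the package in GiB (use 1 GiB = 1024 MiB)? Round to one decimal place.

8.2 GiB

Audio total: 192 + 368 = 560 kbps = 0.560 Mbps.
product demo: 3.260 Mbps × 395 s × 1.08 = 1390.7 Mb
training video: 5.290 Mbps × 1740 s × 1.08 = 9941.0 Mb
time-lapse clip: 55.690 Mbps × 258 s × 1.08 = 15517.5 Mb
Twitch VOD: 3.970 Mbps × 10260 s × 1.08 = 43990.8 Mb
Total: 70839.9 Mb = 8855.0 MB.
= 8.247 GiB.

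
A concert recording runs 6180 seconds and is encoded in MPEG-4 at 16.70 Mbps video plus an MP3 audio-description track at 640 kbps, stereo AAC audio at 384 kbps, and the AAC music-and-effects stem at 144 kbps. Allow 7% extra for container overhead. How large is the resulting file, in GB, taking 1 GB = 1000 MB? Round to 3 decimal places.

14.769 GB

Audio total: 640 + 384 + 144 = 1168 kbps = 1.168 Mbps.
Total bitrate: 16.70 + 1.168 = 17.868 Mbps.
Stream data: 17.868 Mbps × 6180 s = 110424.2 Mb.
With 7% container overhead: ×1.07.
118,154 Mb ÷ 8 = 14,769 MB → 14.77 GB.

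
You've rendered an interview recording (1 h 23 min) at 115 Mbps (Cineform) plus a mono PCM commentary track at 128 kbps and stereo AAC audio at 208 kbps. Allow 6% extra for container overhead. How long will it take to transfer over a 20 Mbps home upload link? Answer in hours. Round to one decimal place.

8.5 hours

1 h 23 min = 83 min = 4980 s
Audio total: 128 + 208 = 336 kbps = 0.336 Mbps.
Total bitrate: 115.336 Mbps.
File: 115.336 Mbps × 4980 s = 574373.3 Mb.
With 6% container overhead: ×1.06. → 608835.7 Mb.
At 20 Mbps: 608835.7 / 20 = 30441.8 s ≈ 8.46 hours.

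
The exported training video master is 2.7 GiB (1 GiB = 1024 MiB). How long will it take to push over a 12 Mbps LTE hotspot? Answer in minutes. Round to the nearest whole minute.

32 minutes

File: 2.7 GiB = 23192.8 Mb.
At 12 Mbps: 23192.8 / 12 = 1932.7 s ≈ 32.2 minutes.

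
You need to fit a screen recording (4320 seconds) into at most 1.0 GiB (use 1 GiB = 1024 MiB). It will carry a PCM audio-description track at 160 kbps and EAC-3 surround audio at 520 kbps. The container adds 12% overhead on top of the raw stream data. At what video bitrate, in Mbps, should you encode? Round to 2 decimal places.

1.10 Mbps

Budget: 1.0 GiB = 8589.9 Mb.
Stream payload after overhead: 8589.9 / 1.12 = 7669.6 Mb.
Total bitrate budget: 7669.6 Mb / 4320 s = 1.775 Mbps.
Audio total: 160 + 520 = 680 kbps = 0.680 Mbps.
Video: 1.775 − 0.680 = 1.095 Mbps.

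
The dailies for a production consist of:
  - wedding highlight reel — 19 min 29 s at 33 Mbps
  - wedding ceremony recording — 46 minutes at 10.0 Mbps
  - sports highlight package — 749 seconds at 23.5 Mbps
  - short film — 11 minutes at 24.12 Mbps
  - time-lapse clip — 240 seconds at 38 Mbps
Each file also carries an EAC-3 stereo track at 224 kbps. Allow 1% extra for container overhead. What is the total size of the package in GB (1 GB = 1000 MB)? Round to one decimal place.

13.9 GB

Audio: 224 kbps = 0.224 Mbps.
wedding highlight reel: 33.224 Mbps × 1169 s × 1.01 = 39227.2 Mb
wedding ceremony recording: 10.224 Mbps × 2760 s × 1.01 = 28500.4 Mb
sports highlight package: 23.724 Mbps × 749 s × 1.01 = 17947.0 Mb
short film: 24.344 Mbps × 660 s × 1.01 = 16227.7 Mb
time-lapse clip: 38.224 Mbps × 240 s × 1.01 = 9265.5 Mb
Total: 111167.8 Mb = 13896.0 MB.
= 13.90 GB.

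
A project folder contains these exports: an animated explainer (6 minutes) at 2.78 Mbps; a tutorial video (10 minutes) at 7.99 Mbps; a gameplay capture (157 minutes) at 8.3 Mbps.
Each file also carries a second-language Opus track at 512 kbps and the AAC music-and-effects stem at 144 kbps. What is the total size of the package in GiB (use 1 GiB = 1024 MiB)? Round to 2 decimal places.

10.57 GiB

Audio total: 512 + 144 = 656 kbps = 0.656 Mbps.
animated explainer: 3.436 Mbps × 360 s = 1237.0 Mb
tutorial video: 8.646 Mbps × 600 s = 5187.6 Mb
gameplay capture: 8.956 Mbps × 9420 s = 84365.5 Mb
Total: 90790.1 Mb = 11348.8 MB.
= 10.57 GiB.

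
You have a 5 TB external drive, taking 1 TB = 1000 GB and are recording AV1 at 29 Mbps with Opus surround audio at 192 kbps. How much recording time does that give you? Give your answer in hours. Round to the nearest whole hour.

Audio: 192 kbps = 0.192 Mbps.
Total bitrate: 29 + 0.192 = 29.192 Mbps.
Capacity: 5 TB = 40,000,000 Mb.
Recording time: 40,000,000 / 29.192 = 1,370,238 s ≈ 381 hours.

381 hours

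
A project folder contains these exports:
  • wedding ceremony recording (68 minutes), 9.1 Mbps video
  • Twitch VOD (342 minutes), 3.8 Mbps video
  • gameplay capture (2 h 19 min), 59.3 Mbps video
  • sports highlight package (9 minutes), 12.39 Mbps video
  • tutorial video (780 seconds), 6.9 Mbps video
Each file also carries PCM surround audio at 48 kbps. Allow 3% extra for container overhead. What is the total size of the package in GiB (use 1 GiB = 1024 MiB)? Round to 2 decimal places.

Audio: 48 kbps = 0.048 Mbps.
wedding ceremony recording: 9.148 Mbps × 4080 s × 1.03 = 38443.6 Mb
Twitch VOD: 3.848 Mbps × 20520 s × 1.03 = 81329.8 Mb
gameplay capture: 59.348 Mbps × 8340 s × 1.03 = 509811.2 Mb
sports highlight package: 12.438 Mbps × 540 s × 1.03 = 6918.0 Mb
tutorial video: 6.948 Mbps × 780 s × 1.03 = 5582.0 Mb
Total: 642084.6 Mb = 80260.6 MB.
= 74.75 GiB.

74.75 GiB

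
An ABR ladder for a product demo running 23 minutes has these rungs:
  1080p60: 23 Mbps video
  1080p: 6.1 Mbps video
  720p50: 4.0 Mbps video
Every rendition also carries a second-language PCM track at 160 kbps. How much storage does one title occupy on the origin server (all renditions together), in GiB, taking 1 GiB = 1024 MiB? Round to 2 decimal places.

5.39 GiB

23 min = 1380 s
Audio: 160 kbps = 0.160 Mbps.
Sum of rendition bitrates: (23+0.160) + (6.1+0.160) + (4.0+0.160) = 33.580 Mbps.
× 1380 s = 46,340 Mb = 5,793 MB = 5.395 GiB.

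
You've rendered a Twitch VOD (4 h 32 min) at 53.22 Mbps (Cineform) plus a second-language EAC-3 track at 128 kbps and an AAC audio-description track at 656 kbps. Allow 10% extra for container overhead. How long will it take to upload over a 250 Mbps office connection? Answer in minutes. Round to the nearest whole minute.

4 h 32 min = 272 min = 16320 s
Audio total: 128 + 656 = 784 kbps = 0.784 Mbps.
Total bitrate: 54.004 Mbps.
File: 54.004 Mbps × 16320 s = 881345.3 Mb.
With 10% container overhead: ×1.10. → 969479.8 Mb.
At 250 Mbps: 969479.8 / 250 = 3877.9 s ≈ 64.6 minutes.

65 minutes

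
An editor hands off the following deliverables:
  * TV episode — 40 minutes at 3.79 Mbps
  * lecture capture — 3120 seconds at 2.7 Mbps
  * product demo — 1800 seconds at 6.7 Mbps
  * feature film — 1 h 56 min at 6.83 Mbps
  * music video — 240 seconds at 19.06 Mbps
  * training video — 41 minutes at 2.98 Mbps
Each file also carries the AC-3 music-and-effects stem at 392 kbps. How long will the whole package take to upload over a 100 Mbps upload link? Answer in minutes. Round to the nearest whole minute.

Audio: 392 kbps = 0.392 Mbps.
TV episode: 4.182 Mbps × 2400 s = 10036.8 Mb
lecture capture: 3.092 Mbps × 3120 s = 9647.0 Mb
product demo: 7.092 Mbps × 1800 s = 12765.6 Mb
feature film: 7.222 Mbps × 6960 s = 50265.1 Mb
music video: 19.452 Mbps × 240 s = 4668.5 Mb
training video: 3.372 Mbps × 2460 s = 8295.1 Mb
Total: 95678.2 Mb = 11959.8 MB.
At 100 Mbps: 95678.2 / 100 = 957 s ≈ 15.9 minutes.

16 minutes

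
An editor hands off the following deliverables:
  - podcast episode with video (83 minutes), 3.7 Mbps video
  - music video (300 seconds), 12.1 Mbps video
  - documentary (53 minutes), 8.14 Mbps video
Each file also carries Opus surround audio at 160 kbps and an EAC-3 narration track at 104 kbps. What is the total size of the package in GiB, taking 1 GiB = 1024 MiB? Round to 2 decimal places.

Audio total: 160 + 104 = 264 kbps = 0.264 Mbps.
podcast episode with video: 3.964 Mbps × 4980 s = 19740.7 Mb
music video: 12.364 Mbps × 300 s = 3709.2 Mb
documentary: 8.404 Mbps × 3180 s = 26724.7 Mb
Total: 50174.6 Mb = 6271.8 MB.
= 5.841 GiB.

5.84 GiB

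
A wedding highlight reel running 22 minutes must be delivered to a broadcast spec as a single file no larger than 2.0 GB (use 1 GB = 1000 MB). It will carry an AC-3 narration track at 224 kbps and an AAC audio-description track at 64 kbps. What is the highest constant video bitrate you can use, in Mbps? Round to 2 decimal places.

11.83 Mbps

Budget: 2.0 GB = 16000.0 Mb.
22 min = 1320 s
Total bitrate budget: 16000.0 Mb / 1320 s = 12.121 Mbps.
Audio total: 224 + 64 = 288 kbps = 0.288 Mbps.
Video: 12.121 − 0.288 = 11.833 Mbps.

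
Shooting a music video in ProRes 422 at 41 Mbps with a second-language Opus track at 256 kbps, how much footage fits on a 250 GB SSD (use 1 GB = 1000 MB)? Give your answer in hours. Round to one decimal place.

Audio: 256 kbps = 0.256 Mbps.
Total bitrate: 41 + 0.256 = 41.256 Mbps.
Capacity: 250 GB = 2,000,000 Mb.
Recording time: 2,000,000 / 41.256 = 48,478 s ≈ 13.5 hours.

13.5 hours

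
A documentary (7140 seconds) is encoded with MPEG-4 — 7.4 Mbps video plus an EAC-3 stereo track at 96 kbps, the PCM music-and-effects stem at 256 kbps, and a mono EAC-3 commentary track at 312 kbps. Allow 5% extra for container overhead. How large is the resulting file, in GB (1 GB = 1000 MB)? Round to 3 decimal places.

Audio total: 96 + 256 + 312 = 664 kbps = 0.664 Mbps.
Total bitrate: 7.4 + 0.664 = 8.064 Mbps.
Stream data: 8.064 Mbps × 7140 s = 57577.0 Mb.
With 5% container overhead: ×1.05.
60,456 Mb ÷ 8 = 7,557 MB → 7.557 GB.

7.557 GB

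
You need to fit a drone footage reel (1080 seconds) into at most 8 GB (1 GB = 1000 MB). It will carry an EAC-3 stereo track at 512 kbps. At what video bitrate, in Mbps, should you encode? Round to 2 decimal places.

58.75 Mbps

Budget: 8 GB = 64000.0 Mb.
Total bitrate budget: 64000.0 Mb / 1080 s = 59.259 Mbps.
Audio: 512 kbps = 0.512 Mbps.
Video: 59.259 − 0.512 = 58.747 Mbps.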